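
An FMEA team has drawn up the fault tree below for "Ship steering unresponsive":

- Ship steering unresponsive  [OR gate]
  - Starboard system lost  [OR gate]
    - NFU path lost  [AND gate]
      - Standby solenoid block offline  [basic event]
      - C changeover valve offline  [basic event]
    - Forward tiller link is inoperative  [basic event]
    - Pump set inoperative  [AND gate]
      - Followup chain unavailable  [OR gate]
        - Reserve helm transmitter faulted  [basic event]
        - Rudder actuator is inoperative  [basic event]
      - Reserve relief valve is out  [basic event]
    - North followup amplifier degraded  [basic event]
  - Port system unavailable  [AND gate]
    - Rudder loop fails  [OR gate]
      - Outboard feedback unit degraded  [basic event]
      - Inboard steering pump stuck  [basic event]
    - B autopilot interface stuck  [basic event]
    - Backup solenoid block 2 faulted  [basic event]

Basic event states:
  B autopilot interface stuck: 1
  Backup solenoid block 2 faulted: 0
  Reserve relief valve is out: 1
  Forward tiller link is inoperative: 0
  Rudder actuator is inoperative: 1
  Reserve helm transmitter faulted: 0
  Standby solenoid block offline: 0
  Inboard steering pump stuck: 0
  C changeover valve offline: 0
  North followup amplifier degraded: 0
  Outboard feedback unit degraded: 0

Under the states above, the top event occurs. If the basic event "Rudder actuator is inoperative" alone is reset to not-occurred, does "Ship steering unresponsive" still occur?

Counterfactual: set "Rudder actuator is inoperative" to not occurred.
NFU path lost [AND]: Standby solenoid block offline=not, C changeover valve offline=not → not all inputs occur → does not occur.
Followup chain unavailable [OR]: Reserve helm transmitter faulted=not, Rudder actuator is inoperative=not → no input occurs → does not occur.
Pump set inoperative [AND]: Followup chain unavailable=not, Reserve relief valve is out=occurs → not all inputs occur → does not occur.
Starboard system lost [OR]: NFU path lost=not, Forward tiller link is inoperative=not, Pump set inoperative=not, North followup amplifier degraded=not → no input occurs → does not occur.
Rudder loop fails [OR]: Outboard feedback unit degraded=not, Inboard steering pump stuck=not → no input occurs → does not occur.
Port system unavailable [AND]: Rudder loop fails=not, B autopilot interface stuck=occurs, Backup solenoid block 2 faulted=not → not all inputs occur → does not occur.
Ship steering unresponsive [OR]: Starboard system lost=not, Port system unavailable=not → no input occurs → does not occur.

No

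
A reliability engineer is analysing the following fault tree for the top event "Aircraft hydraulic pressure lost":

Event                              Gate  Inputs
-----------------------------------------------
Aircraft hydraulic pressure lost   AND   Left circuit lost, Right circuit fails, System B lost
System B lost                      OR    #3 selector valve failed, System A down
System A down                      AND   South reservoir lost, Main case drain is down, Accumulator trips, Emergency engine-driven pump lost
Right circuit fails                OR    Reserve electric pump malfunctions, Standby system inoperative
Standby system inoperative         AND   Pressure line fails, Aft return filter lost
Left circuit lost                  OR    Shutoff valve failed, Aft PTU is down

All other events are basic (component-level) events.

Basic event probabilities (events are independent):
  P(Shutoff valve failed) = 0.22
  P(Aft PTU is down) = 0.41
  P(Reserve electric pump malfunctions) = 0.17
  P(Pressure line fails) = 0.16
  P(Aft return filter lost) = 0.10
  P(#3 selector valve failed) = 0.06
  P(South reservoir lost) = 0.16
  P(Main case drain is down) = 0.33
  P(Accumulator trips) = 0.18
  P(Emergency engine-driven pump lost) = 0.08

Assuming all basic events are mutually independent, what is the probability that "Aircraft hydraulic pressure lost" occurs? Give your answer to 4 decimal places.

P(Left circuit lost) [OR] = 1 − (1−0.22) × (1−0.41) = 0.539800
P(Standby system inoperative) [AND] = 0.16 × 0.10 = 0.016000
P(Right circuit fails) [OR] = 1 − (1−0.17) × (1−0.016000) = 0.183280
P(System A down) [AND] = 0.16 × 0.33 × 0.18 × 0.08 = 0.000760
P(System B lost) [OR] = 1 − (1−0.06) × (1−0.000760) = 0.060714
P(Aircraft hydraulic pressure lost) [AND] = 0.539800 × 0.183280 × 0.060714 = 0.006007
Rounded to 4 decimal places: P(Aircraft hydraulic pressure lost) ≈ 0.0060.

0.0060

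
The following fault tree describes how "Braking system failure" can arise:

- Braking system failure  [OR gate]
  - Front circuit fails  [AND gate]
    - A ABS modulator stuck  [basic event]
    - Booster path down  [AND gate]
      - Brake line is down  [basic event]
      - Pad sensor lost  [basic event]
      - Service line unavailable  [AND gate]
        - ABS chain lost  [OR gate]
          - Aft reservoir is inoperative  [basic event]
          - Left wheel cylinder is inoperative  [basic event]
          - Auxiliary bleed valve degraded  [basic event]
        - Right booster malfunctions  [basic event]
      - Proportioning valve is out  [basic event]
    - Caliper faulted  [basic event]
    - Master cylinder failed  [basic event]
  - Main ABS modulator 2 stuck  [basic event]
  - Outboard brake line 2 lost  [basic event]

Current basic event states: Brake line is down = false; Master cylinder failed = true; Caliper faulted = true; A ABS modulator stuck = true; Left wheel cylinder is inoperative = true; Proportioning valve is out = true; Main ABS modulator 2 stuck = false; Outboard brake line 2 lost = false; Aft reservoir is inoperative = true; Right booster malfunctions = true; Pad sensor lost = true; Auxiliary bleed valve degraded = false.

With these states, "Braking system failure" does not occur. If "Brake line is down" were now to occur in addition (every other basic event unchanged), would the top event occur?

Yes

Counterfactual: set "Brake line is down" to occurred.
ABS chain lost [OR]: Aft reservoir is inoperative=occurs, Left wheel cylinder is inoperative=occurs, Auxiliary bleed valve degraded=not → at least one input occurs → occurs.
Service line unavailable [AND]: ABS chain lost=occurs, Right booster malfunctions=occurs → all inputs occur → occurs.
Booster path down [AND]: Brake line is down=occurs, Pad sensor lost=occurs, Service line unavailable=occurs, Proportioning valve is out=occurs → all inputs occur → occurs.
Front circuit fails [AND]: A ABS modulator stuck=occurs, Booster path down=occurs, Caliper faulted=occurs, Master cylinder failed=occurs → all inputs occur → occurs.
Braking system failure [OR]: Front circuit fails=occurs, Main ABS modulator 2 stuck=not, Outboard brake line 2 lost=not → at least one input occurs → occurs.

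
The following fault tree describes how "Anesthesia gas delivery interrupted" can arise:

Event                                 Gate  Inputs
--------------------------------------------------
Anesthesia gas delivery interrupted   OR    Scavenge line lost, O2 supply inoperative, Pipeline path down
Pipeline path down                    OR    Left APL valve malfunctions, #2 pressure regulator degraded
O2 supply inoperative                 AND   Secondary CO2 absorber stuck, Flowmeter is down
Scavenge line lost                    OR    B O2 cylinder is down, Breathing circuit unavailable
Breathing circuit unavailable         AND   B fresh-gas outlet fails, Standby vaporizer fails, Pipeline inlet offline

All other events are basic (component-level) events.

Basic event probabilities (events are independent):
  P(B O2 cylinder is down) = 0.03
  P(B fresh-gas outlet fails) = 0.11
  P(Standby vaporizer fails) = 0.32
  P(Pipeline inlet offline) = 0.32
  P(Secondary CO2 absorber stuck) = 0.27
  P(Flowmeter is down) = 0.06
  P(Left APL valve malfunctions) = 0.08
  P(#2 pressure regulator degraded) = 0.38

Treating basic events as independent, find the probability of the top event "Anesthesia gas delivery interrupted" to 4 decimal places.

P(Breathing circuit unavailable) [AND] = 0.11 × 0.32 × 0.32 = 0.011264
P(Scavenge line lost) [OR] = 1 − (1−0.03) × (1−0.011264) = 0.040926
P(O2 supply inoperative) [AND] = 0.27 × 0.06 = 0.016200
P(Pipeline path down) [OR] = 1 − (1−0.08) × (1−0.38) = 0.429600
P(Anesthesia gas delivery interrupted) [OR] = 1 − (1−0.040926) × (1−0.016200) × (1−0.429600) = 0.461806
Rounded to 4 decimal places: P(Anesthesia gas delivery interrupted) ≈ 0.4618.

0.4618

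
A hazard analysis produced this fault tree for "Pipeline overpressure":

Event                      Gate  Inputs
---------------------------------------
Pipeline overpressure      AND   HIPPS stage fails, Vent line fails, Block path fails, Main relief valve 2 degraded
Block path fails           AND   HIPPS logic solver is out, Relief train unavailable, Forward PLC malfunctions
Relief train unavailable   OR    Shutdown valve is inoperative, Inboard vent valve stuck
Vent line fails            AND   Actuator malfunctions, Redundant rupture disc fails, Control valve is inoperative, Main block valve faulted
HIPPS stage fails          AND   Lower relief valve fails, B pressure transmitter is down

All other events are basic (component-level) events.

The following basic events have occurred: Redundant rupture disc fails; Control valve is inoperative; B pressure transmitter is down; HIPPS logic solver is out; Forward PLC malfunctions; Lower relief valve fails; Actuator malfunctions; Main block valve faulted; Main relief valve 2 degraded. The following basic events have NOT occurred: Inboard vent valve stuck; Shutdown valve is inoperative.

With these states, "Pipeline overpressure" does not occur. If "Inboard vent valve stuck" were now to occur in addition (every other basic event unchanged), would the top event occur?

Counterfactual: set "Inboard vent valve stuck" to occurred.
HIPPS stage fails [AND]: Lower relief valve fails=occurs, B pressure transmitter is down=occurs → all inputs occur → occurs.
Vent line fails [AND]: Actuator malfunctions=occurs, Redundant rupture disc fails=occurs, Control valve is inoperative=occurs, Main block valve faulted=occurs → all inputs occur → occurs.
Relief train unavailable [OR]: Shutdown valve is inoperative=not, Inboard vent valve stuck=occurs → at least one input occurs → occurs.
Block path fails [AND]: HIPPS logic solver is out=occurs, Relief train unavailable=occurs, Forward PLC malfunctions=occurs → all inputs occur → occurs.
Pipeline overpressure [AND]: HIPPS stage fails=occurs, Vent line fails=occurs, Block path fails=occurs, Main relief valve 2 degraded=occurs → all inputs occur → occurs.

Yes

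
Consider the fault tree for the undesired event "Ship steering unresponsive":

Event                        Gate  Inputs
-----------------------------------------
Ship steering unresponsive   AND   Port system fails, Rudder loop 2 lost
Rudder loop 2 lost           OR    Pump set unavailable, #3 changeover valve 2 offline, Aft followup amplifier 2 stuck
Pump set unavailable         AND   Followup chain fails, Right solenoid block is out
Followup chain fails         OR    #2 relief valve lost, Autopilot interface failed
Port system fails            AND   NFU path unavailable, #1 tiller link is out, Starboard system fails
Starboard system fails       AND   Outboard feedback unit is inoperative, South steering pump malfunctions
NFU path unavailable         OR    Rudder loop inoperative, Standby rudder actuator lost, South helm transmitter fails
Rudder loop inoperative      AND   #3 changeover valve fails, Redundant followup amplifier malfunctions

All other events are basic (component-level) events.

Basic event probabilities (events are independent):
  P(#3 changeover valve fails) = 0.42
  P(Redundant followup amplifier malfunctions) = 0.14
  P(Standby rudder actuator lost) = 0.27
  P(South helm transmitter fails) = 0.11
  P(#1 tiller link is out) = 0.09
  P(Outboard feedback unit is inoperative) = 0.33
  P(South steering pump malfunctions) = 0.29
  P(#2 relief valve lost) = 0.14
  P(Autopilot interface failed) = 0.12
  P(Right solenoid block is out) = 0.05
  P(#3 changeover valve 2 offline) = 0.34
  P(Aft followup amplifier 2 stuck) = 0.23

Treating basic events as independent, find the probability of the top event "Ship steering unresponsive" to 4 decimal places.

P(Rudder loop inoperative) [AND] = 0.42 × 0.14 = 0.058800
P(NFU path unavailable) [OR] = 1 − (1−0.058800) × (1−0.27) × (1−0.11) = 0.388502
P(Starboard system fails) [AND] = 0.33 × 0.29 = 0.095700
P(Port system fails) [AND] = 0.388502 × 0.09 × 0.095700 = 0.003346
P(Followup chain fails) [OR] = 1 − (1−0.14) × (1−0.12) = 0.243200
P(Pump set unavailable) [AND] = 0.243200 × 0.05 = 0.012160
P(Rudder loop 2 lost) [OR] = 1 − (1−0.012160) × (1−0.34) × (1−0.23) = 0.497980
P(Ship steering unresponsive) [AND] = 0.003346 × 0.497980 = 0.001666
Rounded to 4 decimal places: P(Ship steering unresponsive) ≈ 0.0017.

0.0017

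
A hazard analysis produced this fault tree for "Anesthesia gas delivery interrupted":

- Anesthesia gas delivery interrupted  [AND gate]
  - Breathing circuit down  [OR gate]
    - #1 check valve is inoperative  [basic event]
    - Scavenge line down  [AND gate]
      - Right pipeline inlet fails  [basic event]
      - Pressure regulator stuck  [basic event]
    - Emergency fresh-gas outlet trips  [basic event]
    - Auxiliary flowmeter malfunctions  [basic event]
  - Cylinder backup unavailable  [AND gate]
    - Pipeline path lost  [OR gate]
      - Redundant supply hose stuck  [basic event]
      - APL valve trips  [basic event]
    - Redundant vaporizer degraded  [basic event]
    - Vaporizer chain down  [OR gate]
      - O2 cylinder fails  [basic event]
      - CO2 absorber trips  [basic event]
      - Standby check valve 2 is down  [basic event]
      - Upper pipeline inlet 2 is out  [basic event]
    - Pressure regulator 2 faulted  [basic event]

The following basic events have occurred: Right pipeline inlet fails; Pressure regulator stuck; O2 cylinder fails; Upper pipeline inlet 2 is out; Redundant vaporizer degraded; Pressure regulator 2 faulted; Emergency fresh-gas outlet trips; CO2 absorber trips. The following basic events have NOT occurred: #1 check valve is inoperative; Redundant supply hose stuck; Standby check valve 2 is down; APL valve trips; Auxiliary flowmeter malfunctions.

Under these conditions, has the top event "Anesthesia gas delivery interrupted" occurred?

Scavenge line down [AND]: Right pipeline inlet fails=occurs, Pressure regulator stuck=occurs → all inputs occur → occurs.
Breathing circuit down [OR]: #1 check valve is inoperative=not, Scavenge line down=occurs, Emergency fresh-gas outlet trips=occurs, Auxiliary flowmeter malfunctions=not → at least one input occurs → occurs.
Pipeline path lost [OR]: Redundant supply hose stuck=not, APL valve trips=not → no input occurs → does not occur.
Vaporizer chain down [OR]: O2 cylinder fails=occurs, CO2 absorber trips=occurs, Standby check valve 2 is down=not, Upper pipeline inlet 2 is out=occurs → at least one input occurs → occurs.
Cylinder backup unavailable [AND]: Pipeline path lost=not, Redundant vaporizer degraded=occurs, Vaporizer chain down=occurs, Pressure regulator 2 faulted=occurs → not all inputs occur → does not occur.
Anesthesia gas delivery interrupted [AND]: Breathing circuit down=occurs, Cylinder backup unavailable=not → not all inputs occur → does not occur.

No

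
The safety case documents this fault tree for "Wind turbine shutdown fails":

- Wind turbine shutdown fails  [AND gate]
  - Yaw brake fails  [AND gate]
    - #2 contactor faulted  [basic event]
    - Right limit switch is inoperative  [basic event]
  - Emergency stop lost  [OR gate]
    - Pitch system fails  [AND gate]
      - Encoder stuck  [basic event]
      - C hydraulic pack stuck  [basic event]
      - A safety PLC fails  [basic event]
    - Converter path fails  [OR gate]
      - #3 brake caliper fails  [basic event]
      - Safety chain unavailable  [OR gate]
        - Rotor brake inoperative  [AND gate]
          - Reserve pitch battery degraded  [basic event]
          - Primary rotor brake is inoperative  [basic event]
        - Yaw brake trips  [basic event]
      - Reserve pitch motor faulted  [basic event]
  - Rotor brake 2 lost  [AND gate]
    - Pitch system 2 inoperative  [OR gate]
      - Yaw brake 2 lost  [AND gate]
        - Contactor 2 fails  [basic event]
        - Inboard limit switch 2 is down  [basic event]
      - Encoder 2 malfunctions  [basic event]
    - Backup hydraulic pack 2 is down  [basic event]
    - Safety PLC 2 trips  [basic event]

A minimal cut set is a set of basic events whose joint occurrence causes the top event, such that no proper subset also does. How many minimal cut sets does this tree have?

Yaw brake fails [AND]: one cut set from each child combined → 1 × 1 = 1 cut set(s).
Pitch system fails [AND]: one cut set from each child combined → 1 × 1 × 1 = 1 cut set(s).
Rotor brake inoperative [AND]: one cut set from each child combined → 1 × 1 = 1 cut set(s).
Safety chain unavailable [OR]: union of children's cut sets → 2 cut set(s).
Converter path fails [OR]: union of children's cut sets → 4 cut set(s).
Emergency stop lost [OR]: union of children's cut sets → 5 cut set(s).
Yaw brake 2 lost [AND]: one cut set from each child combined → 1 × 1 = 1 cut set(s).
Pitch system 2 inoperative [OR]: union of children's cut sets → 2 cut set(s).
Rotor brake 2 lost [AND]: one cut set from each child combined → 2 × 1 × 1 = 2 cut set(s).
Wind turbine shutdown fails [AND]: one cut set from each child combined → 1 × 5 × 2 = 10 cut set(s).
Minimal cut sets: {#2 contactor faulted, A safety PLC fails, Backup hydraulic pack 2 is down, C hydraulic pack stuck, Contactor 2 fails, Encoder stuck, Inboard limit switch 2 is down, Right limit switch is inoperative, Safety PLC 2 trips}; {#2 contactor faulted, A safety PLC fails, Backup hydraulic pack 2 is down, C hydraulic pack stuck, Encoder 2 malfunctions, Encoder stuck, Right limit switch is inoperative, Safety PLC 2 trips}; {#2 contactor faulted, #3 brake caliper fails, Backup hydraulic pack 2 is down, Contactor 2 fails, Inboard limit switch 2 is down, Right limit switch is inoperative, Safety PLC 2 trips}; {#2 contactor faulted, #3 brake caliper fails, Backup hydraulic pack 2 is down, Encoder 2 malfunctions, Right limit switch is inoperative, Safety PLC 2 trips}; {#2 contactor faulted, Backup hydraulic pack 2 is down, Contactor 2 fails, Inboard limit switch 2 is down, Primary rotor brake is inoperative, Reserve pitch battery degraded, Right limit switch is inoperative, Safety PLC 2 trips}; {#2 contactor faulted, Backup hydraulic pack 2 is down, Encoder 2 malfunctions, Primary rotor brake is inoperative, Reserve pitch battery degraded, Right limit switch is inoperative, Safety PLC 2 trips}; {#2 contactor faulted, Backup hydraulic pack 2 is down, Contactor 2 fails, Inboard limit switch 2 is down, Right limit switch is inoperative, Safety PLC 2 trips, Yaw brake trips}; {#2 contactor faulted, Backup hydraulic pack 2 is down, Encoder 2 malfunctions, Right limit switch is inoperative, Safety PLC 2 trips, Yaw brake trips}; {#2 contactor faulted, Backup hydraulic pack 2 is down, Contactor 2 fails, Inboard limit switch 2 is down, Reserve pitch motor faulted, Right limit switch is inoperative, Safety PLC 2 trips}; {#2 contactor faulted, Backup hydraulic pack 2 is down, Encoder 2 malfunctions, Reserve pitch motor faulted, Right limit switch is inoperative, Safety PLC 2 trips}.

10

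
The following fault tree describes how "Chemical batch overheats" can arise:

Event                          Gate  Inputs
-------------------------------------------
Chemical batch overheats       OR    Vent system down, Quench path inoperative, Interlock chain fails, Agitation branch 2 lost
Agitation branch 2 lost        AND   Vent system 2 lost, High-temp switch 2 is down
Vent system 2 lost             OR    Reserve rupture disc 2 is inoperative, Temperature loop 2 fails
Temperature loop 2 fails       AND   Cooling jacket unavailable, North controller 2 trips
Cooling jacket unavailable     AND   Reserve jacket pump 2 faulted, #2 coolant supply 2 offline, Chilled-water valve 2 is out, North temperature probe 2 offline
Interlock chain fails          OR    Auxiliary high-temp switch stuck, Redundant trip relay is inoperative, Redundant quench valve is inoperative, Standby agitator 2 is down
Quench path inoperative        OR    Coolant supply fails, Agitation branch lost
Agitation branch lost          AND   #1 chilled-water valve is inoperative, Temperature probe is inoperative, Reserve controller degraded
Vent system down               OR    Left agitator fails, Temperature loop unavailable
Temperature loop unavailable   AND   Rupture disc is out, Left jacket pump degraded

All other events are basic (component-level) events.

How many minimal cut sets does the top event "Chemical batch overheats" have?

10

Temperature loop unavailable [AND]: one cut set from each child combined → 1 × 1 = 1 cut set(s).
Vent system down [OR]: union of children's cut sets → 2 cut set(s).
Agitation branch lost [AND]: one cut set from each child combined → 1 × 1 × 1 = 1 cut set(s).
Quench path inoperative [OR]: union of children's cut sets → 2 cut set(s).
Interlock chain fails [OR]: union of children's cut sets → 4 cut set(s).
Cooling jacket unavailable [AND]: one cut set from each child combined → 1 × 1 × 1 × 1 = 1 cut set(s).
Temperature loop 2 fails [AND]: one cut set from each child combined → 1 × 1 = 1 cut set(s).
Vent system 2 lost [OR]: union of children's cut sets → 2 cut set(s).
Agitation branch 2 lost [AND]: one cut set from each child combined → 2 × 1 = 2 cut set(s).
Chemical batch overheats [OR]: union of children's cut sets → 10 cut set(s).
Minimal cut sets: {Left agitator fails}; {Left jacket pump degraded, Rupture disc is out}; {Coolant supply fails}; {#1 chilled-water valve is inoperative, Reserve controller degraded, Temperature probe is inoperative}; {Auxiliary high-temp switch stuck}; {Redundant trip relay is inoperative}; {Redundant quench valve is inoperative}; {Standby agitator 2 is down}; {High-temp switch 2 is down, Reserve rupture disc 2 is inoperative}; {#2 coolant supply 2 offline, Chilled-water valve 2 is out, High-temp switch 2 is down, North controller 2 trips, North temperature probe 2 offline, Reserve jacket pump 2 faulted}.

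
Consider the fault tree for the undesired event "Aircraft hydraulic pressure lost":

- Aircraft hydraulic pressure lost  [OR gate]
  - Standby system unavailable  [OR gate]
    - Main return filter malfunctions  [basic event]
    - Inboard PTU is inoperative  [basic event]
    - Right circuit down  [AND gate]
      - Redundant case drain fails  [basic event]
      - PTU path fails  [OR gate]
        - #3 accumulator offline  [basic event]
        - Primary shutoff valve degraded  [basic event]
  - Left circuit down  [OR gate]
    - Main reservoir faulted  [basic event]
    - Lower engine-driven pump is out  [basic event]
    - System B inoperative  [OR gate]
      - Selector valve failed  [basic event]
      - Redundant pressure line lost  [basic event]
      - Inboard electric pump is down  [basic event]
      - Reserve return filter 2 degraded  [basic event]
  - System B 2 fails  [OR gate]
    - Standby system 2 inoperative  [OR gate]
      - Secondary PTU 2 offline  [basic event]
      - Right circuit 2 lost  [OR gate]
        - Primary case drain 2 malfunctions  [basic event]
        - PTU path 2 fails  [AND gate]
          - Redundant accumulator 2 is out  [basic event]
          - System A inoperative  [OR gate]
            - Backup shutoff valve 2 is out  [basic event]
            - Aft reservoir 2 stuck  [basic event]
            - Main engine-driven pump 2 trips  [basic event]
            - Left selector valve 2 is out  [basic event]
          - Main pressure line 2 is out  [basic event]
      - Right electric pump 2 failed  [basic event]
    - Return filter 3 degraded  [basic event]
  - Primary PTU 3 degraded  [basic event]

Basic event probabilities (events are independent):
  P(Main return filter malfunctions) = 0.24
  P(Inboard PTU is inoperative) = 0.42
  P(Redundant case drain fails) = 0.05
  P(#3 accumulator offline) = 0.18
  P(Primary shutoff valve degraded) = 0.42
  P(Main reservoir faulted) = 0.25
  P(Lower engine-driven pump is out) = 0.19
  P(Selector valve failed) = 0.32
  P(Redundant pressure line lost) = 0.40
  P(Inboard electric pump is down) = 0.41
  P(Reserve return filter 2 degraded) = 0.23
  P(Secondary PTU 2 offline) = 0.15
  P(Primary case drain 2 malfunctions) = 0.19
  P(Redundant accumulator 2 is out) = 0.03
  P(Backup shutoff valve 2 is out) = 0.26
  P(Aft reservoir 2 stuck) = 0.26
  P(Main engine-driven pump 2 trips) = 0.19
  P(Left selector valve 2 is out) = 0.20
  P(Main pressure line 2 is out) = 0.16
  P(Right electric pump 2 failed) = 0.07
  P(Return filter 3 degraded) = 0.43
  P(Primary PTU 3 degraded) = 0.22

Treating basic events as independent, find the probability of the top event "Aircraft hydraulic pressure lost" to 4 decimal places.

P(PTU path fails) [OR] = 1 − (1−0.18) × (1−0.42) = 0.524400
P(Right circuit down) [AND] = 0.05 × 0.524400 = 0.026220
P(Standby system unavailable) [OR] = 1 − (1−0.24) × (1−0.42) × (1−0.026220) = 0.570758
P(System B inoperative) [OR] = 1 − (1−0.32) × (1−0.40) × (1−0.41) × (1−0.23) = 0.814646
P(Left circuit down) [OR] = 1 − (1−0.25) × (1−0.19) × (1−0.814646) = 0.887397
P(System A inoperative) [OR] = 1 − (1−0.26) × (1−0.26) × (1−0.19) × (1−0.20) = 0.645155
P(PTU path 2 fails) [AND] = 0.03 × 0.645155 × 0.16 = 0.003097
P(Right circuit 2 lost) [OR] = 1 − (1−0.19) × (1−0.003097) = 0.192509
P(Standby system 2 inoperative) [OR] = 1 − (1−0.15) × (1−0.192509) × (1−0.07) = 0.361678
P(System B 2 fails) [OR] = 1 − (1−0.361678) × (1−0.43) = 0.636156
P(Aircraft hydraulic pressure lost) [OR] = 1 − (1−0.570758) × (1−0.887397) × (1−0.636156) × (1−0.22) = 0.986283
Rounded to 4 decimal places: P(Aircraft hydraulic pressure lost) ≈ 0.9863.

0.9863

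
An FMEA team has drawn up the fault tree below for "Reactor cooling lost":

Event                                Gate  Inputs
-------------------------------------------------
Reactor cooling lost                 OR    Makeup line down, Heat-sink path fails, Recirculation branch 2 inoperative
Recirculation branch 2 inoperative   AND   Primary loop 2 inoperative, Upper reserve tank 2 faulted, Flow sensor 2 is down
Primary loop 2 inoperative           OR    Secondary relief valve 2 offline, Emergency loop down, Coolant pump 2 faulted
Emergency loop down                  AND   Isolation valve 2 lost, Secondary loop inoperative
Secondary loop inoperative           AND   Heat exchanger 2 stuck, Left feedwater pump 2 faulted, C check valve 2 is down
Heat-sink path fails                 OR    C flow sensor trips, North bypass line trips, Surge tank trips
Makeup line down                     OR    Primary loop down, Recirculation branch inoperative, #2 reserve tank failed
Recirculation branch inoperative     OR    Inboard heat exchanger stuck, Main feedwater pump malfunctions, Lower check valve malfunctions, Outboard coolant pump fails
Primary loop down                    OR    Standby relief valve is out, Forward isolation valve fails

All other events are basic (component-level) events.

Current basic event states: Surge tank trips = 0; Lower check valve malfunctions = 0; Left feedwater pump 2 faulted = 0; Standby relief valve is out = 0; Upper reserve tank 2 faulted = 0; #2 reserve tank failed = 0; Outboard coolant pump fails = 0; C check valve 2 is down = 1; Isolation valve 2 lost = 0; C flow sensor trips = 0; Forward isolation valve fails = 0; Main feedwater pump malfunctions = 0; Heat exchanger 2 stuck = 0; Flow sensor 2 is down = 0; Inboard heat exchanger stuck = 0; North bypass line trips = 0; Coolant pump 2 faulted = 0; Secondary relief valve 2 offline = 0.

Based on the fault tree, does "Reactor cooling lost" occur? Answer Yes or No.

No

Primary loop down [OR]: Standby relief valve is out=not, Forward isolation valve fails=not → no input occurs → does not occur.
Recirculation branch inoperative [OR]: Inboard heat exchanger stuck=not, Main feedwater pump malfunctions=not, Lower check valve malfunctions=not, Outboard coolant pump fails=not → no input occurs → does not occur.
Makeup line down [OR]: Primary loop down=not, Recirculation branch inoperative=not, #2 reserve tank failed=not → no input occurs → does not occur.
Heat-sink path fails [OR]: C flow sensor trips=not, North bypass line trips=not, Surge tank trips=not → no input occurs → does not occur.
Secondary loop inoperative [AND]: Heat exchanger 2 stuck=not, Left feedwater pump 2 faulted=not, C check valve 2 is down=occurs → not all inputs occur → does not occur.
Emergency loop down [AND]: Isolation valve 2 lost=not, Secondary loop inoperative=not → not all inputs occur → does not occur.
Primary loop 2 inoperative [OR]: Secondary relief valve 2 offline=not, Emergency loop down=not, Coolant pump 2 faulted=not → no input occurs → does not occur.
Recirculation branch 2 inoperative [AND]: Primary loop 2 inoperative=not, Upper reserve tank 2 faulted=not, Flow sensor 2 is down=not → not all inputs occur → does not occur.
Reactor cooling lost [OR]: Makeup line down=not, Heat-sink path fails=not, Recirculation branch 2 inoperative=not → no input occurs → does not occur.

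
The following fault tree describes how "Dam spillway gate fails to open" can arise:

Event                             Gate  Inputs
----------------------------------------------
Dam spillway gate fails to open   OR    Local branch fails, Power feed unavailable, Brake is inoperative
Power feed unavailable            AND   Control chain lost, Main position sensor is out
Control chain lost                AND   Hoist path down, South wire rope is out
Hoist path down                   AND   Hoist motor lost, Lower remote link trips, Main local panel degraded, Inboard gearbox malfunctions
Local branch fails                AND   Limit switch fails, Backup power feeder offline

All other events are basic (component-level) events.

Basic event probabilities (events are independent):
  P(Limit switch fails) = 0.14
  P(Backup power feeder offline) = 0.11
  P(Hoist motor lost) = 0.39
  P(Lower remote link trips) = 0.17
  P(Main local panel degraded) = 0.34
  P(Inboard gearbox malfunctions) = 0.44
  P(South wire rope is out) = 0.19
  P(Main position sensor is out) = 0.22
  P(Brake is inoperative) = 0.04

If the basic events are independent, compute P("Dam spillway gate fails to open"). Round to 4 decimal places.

P(Local branch fails) [AND] = 0.14 × 0.11 = 0.015400
P(Hoist path down) [AND] = 0.39 × 0.17 × 0.34 × 0.44 = 0.009918
P(Control chain lost) [AND] = 0.009918 × 0.19 = 0.001884
P(Power feed unavailable) [AND] = 0.001884 × 0.22 = 0.000414
P(Dam spillway gate fails to open) [OR] = 1 − (1−0.015400) × (1−0.000414) × (1−0.04) = 0.055175
Rounded to 4 decimal places: P(Dam spillway gate fails to open) ≈ 0.0552.

0.0552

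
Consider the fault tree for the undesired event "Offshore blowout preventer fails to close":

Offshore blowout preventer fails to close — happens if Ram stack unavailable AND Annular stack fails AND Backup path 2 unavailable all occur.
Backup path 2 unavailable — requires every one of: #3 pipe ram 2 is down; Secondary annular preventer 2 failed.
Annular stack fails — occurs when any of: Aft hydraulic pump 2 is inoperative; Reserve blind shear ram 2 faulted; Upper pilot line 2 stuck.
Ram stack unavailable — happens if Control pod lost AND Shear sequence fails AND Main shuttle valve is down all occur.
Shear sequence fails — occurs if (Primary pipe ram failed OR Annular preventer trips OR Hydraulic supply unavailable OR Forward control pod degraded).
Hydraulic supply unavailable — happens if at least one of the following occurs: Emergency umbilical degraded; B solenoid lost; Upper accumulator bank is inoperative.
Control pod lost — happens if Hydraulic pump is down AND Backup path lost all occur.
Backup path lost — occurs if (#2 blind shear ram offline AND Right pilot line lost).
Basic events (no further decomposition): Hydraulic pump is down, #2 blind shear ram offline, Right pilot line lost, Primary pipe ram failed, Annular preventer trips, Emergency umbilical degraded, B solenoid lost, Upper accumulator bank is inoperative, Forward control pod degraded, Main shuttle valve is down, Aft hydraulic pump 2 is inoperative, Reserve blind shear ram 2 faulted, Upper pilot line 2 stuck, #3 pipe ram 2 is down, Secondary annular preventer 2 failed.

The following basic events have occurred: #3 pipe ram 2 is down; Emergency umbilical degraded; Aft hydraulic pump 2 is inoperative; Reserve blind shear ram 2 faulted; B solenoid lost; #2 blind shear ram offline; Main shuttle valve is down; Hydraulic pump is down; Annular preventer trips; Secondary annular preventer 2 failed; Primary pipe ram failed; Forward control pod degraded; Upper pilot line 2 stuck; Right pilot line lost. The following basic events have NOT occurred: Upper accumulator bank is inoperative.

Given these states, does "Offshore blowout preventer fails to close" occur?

Yes

Backup path lost [AND]: #2 blind shear ram offline=occurs, Right pilot line lost=occurs → all inputs occur → occurs.
Control pod lost [AND]: Hydraulic pump is down=occurs, Backup path lost=occurs → all inputs occur → occurs.
Hydraulic supply unavailable [OR]: Emergency umbilical degraded=occurs, B solenoid lost=occurs, Upper accumulator bank is inoperative=not → at least one input occurs → occurs.
Shear sequence fails [OR]: Primary pipe ram failed=occurs, Annular preventer trips=occurs, Hydraulic supply unavailable=occurs, Forward control pod degraded=occurs → at least one input occurs → occurs.
Ram stack unavailable [AND]: Control pod lost=occurs, Shear sequence fails=occurs, Main shuttle valve is down=occurs → all inputs occur → occurs.
Annular stack fails [OR]: Aft hydraulic pump 2 is inoperative=occurs, Reserve blind shear ram 2 faulted=occurs, Upper pilot line 2 stuck=occurs → at least one input occurs → occurs.
Backup path 2 unavailable [AND]: #3 pipe ram 2 is down=occurs, Secondary annular preventer 2 failed=occurs → all inputs occur → occurs.
Offshore blowout preventer fails to close [AND]: Ram stack unavailable=occurs, Annular stack fails=occurs, Backup path 2 unavailable=occurs → all inputs occur → occurs.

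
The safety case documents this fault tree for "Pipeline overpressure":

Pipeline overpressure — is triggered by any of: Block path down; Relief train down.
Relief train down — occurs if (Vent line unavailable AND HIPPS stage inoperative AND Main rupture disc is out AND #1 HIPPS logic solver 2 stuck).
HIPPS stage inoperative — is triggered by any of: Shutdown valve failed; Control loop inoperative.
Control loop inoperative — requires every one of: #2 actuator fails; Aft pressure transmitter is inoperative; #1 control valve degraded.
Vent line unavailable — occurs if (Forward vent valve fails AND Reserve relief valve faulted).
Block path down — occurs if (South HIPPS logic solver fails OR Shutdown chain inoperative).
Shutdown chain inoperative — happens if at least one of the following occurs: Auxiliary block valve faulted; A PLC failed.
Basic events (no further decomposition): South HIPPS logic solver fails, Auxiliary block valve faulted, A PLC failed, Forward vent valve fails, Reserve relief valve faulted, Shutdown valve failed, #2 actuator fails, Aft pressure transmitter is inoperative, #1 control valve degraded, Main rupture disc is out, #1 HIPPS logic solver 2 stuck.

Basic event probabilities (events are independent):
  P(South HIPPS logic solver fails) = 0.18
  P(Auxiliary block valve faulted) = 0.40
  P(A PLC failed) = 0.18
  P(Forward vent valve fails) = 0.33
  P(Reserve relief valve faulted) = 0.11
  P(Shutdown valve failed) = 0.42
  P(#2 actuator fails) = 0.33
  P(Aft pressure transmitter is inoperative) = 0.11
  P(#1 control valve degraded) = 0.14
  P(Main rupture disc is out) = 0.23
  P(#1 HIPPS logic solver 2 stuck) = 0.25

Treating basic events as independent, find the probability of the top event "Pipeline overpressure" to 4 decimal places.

0.5969

P(Shutdown chain inoperative) [OR] = 1 − (1−0.40) × (1−0.18) = 0.508000
P(Block path down) [OR] = 1 − (1−0.18) × (1−0.508000) = 0.596560
P(Vent line unavailable) [AND] = 0.33 × 0.11 = 0.036300
P(Control loop inoperative) [AND] = 0.33 × 0.11 × 0.14 = 0.005082
P(HIPPS stage inoperative) [OR] = 1 − (1−0.42) × (1−0.005082) = 0.422948
P(Relief train down) [AND] = 0.036300 × 0.422948 × 0.23 × 0.25 = 0.000883
P(Pipeline overpressure) [OR] = 1 − (1−0.596560) × (1−0.000883) = 0.596916
Rounded to 4 decimal places: P(Pipeline overpressure) ≈ 0.5969.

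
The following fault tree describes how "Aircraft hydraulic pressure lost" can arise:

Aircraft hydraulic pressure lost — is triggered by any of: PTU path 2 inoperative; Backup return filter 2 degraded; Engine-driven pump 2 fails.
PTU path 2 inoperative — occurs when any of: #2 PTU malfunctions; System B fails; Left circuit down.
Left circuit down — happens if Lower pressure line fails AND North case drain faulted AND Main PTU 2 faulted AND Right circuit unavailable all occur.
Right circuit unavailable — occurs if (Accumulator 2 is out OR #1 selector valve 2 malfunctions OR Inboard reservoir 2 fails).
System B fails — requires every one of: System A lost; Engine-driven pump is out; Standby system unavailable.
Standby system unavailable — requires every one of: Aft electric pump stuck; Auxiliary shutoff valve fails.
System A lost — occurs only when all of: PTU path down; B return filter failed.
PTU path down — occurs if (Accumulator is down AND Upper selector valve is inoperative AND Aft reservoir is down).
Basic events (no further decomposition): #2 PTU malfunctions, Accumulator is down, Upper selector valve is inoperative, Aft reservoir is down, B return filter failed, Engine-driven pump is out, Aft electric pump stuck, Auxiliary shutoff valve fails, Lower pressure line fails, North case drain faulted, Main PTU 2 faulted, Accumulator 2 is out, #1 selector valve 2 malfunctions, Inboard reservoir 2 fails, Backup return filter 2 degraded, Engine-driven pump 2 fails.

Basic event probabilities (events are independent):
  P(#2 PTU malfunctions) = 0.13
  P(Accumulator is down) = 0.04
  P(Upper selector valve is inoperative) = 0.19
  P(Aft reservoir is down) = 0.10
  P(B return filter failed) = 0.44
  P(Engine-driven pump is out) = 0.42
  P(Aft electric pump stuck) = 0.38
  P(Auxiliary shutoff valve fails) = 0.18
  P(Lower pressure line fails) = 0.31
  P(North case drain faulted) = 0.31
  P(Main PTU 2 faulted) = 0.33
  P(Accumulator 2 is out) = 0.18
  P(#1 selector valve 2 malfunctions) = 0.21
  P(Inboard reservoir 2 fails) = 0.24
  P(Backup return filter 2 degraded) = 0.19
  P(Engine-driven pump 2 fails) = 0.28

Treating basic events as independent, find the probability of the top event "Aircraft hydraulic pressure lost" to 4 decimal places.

0.5008

P(PTU path down) [AND] = 0.04 × 0.19 × 0.10 = 0.000760
P(System A lost) [AND] = 0.000760 × 0.44 = 0.000334
P(Standby system unavailable) [AND] = 0.38 × 0.18 = 0.068400
P(System B fails) [AND] = 0.000334 × 0.42 × 0.068400 = 0.000010
P(Right circuit unavailable) [OR] = 1 − (1−0.18) × (1−0.21) × (1−0.24) = 0.507672
P(Left circuit down) [AND] = 0.31 × 0.31 × 0.33 × 0.507672 = 0.016100
P(PTU path 2 inoperative) [OR] = 1 − (1−0.13) × (1−0.000010) × (1−0.016100) = 0.144016
P(Aircraft hydraulic pressure lost) [OR] = 1 − (1−0.144016) × (1−0.19) × (1−0.28) = 0.500790
Rounded to 4 decimal places: P(Aircraft hydraulic pressure lost) ≈ 0.5008.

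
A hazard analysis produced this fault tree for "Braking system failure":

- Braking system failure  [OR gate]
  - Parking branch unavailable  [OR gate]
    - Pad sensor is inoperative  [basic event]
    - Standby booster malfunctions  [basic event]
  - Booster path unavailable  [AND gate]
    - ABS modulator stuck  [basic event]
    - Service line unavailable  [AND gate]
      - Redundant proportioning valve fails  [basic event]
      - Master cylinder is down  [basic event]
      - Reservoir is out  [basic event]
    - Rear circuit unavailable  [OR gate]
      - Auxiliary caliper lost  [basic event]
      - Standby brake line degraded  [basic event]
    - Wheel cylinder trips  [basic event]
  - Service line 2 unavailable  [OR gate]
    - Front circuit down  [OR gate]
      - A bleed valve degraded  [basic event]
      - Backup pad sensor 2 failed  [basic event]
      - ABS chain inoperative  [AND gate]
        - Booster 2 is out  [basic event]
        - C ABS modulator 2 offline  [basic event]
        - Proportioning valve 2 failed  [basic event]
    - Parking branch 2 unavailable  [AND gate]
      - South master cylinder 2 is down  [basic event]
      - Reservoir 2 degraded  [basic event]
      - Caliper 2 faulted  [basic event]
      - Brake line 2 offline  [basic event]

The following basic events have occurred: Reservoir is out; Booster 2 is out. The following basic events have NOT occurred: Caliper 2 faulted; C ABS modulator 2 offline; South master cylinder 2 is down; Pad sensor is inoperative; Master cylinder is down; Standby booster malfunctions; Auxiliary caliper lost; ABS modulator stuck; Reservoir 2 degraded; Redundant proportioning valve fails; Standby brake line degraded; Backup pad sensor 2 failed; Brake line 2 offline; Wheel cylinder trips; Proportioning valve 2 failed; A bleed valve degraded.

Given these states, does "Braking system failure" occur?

No

Parking branch unavailable [OR]: Pad sensor is inoperative=not, Standby booster malfunctions=not → no input occurs → does not occur.
Service line unavailable [AND]: Redundant proportioning valve fails=not, Master cylinder is down=not, Reservoir is out=occurs → not all inputs occur → does not occur.
Rear circuit unavailable [OR]: Auxiliary caliper lost=not, Standby brake line degraded=not → no input occurs → does not occur.
Booster path unavailable [AND]: ABS modulator stuck=not, Service line unavailable=not, Rear circuit unavailable=not, Wheel cylinder trips=not → not all inputs occur → does not occur.
ABS chain inoperative [AND]: Booster 2 is out=occurs, C ABS modulator 2 offline=not, Proportioning valve 2 failed=not → not all inputs occur → does not occur.
Front circuit down [OR]: A bleed valve degraded=not, Backup pad sensor 2 failed=not, ABS chain inoperative=not → no input occurs → does not occur.
Parking branch 2 unavailable [AND]: South master cylinder 2 is down=not, Reservoir 2 degraded=not, Caliper 2 faulted=not, Brake line 2 offline=not → not all inputs occur → does not occur.
Service line 2 unavailable [OR]: Front circuit down=not, Parking branch 2 unavailable=not → no input occurs → does not occur.
Braking system failure [OR]: Parking branch unavailable=not, Booster path unavailable=not, Service line 2 unavailable=not → no input occurs → does not occur.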